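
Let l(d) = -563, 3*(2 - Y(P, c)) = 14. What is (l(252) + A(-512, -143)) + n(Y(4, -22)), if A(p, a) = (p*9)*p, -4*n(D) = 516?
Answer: 2358604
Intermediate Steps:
Y(P, c) = -8/3 (Y(P, c) = 2 - ⅓*14 = 2 - 14/3 = -8/3)
n(D) = -129 (n(D) = -¼*516 = -129)
A(p, a) = 9*p² (A(p, a) = (9*p)*p = 9*p²)
(l(252) + A(-512, -143)) + n(Y(4, -22)) = (-563 + 9*(-512)²) - 129 = (-563 + 9*262144) - 129 = (-563 + 2359296) - 129 = 2358733 - 129 = 2358604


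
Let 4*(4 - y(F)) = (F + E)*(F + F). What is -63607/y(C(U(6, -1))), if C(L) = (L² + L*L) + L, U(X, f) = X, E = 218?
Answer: 63607/11540 ≈ 5.5119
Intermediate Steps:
C(L) = L + 2*L² (C(L) = (L² + L²) + L = 2*L² + L = L + 2*L²)
y(F) = 4 - F*(218 + F)/2 (y(F) = 4 - (F + 218)*(F + F)/4 = 4 - (218 + F)*2*F/4 = 4 - F*(218 + F)/2)
-63607/y(C(U(6, -1))) = -63607/(4 - 654*(1 + 2*6) - 36*(1 + 2*6)²/2) = -63607/(4 - 654*(1 + 12) - 36*(1 + 12)²/2) = -63607/(4 - 654*13 - (6*13)²/2) = -63607/(4 - 109*78 - ½*78²) = -63607/(4 - 8502 - ½*6084) = -63607/(4 - 8502 - 3042) = -63607/(-11540) = -63607*(-1/11540) = 63607/11540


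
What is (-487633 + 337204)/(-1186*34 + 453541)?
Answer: -50143/137739 ≈ -0.36404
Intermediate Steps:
(-487633 + 337204)/(-1186*34 + 453541) = -150429/(-40324 + 453541) = -150429/413217 = -150429*1/413217 = -50143/137739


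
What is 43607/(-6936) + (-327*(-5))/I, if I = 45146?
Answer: -978670631/156566328 ≈ -6.2508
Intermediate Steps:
43607/(-6936) + (-327*(-5))/I = 43607/(-6936) - 327*(-5)/45146 = 43607*(-1/6936) + 1635*(1/45146) = -43607/6936 + 1635/45146 = -978670631/156566328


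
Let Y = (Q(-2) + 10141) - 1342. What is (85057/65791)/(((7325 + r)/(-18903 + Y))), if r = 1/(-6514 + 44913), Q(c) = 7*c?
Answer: -16523218835837/9252605313358 ≈ -1.7858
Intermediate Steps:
Y = 8785 (Y = (7*(-2) + 10141) - 1342 = (-14 + 10141) - 1342 = 10127 - 1342 = 8785)
r = 1/38399 ≈ 2.6042e-5
(85057/65791)/(((7325 + r)/(-18903 + Y))) = (85057/65791)/(((7325 + 1/38399)/(-18903 + 8785))) = (85057*(1/65791))/(((281272676/38399)/(-10118))) = 85057/(65791*(((281272676/38399)*(-1/10118)))) = 85057/(65791*(-140636338/194260541)) = (85057/65791)*(-194260541/140636338) = -16523218835837/9252605313358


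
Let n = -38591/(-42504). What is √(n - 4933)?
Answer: I*√45460552434/3036 ≈ 70.229*I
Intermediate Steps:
n = 5513/6072 (n = -38591*(-1/42504) = 5513/6072 ≈ 0.90794)
√(n - 4933) = √(5513/6072 - 4933) = √(-29947663/6072) = I*√45460552434/3036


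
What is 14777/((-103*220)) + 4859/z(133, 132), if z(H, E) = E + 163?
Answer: 4229829/267388 ≈ 15.819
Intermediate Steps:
z(H, E) = 163 + E
14777/((-103*220)) + 4859/z(133, 132) = 14777/((-103*220)) + 4859/(163 + 132) = 14777/(-22660) + 4859/295 = 14777*(-1/22660) + 4859*(1/295) = -14777/22660 + 4859/295 = 4229829/267388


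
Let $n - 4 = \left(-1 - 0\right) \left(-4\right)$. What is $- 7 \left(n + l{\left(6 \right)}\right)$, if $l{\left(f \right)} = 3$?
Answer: $-77$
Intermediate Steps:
$n = 8$ ($n = 4 + \left(-1 - 0\right) \left(-4\right) = 4 + \left(-1 + 0\right) \left(-4\right) = 4 - -4 = 4 + 4 = 8$)
$- 7 \left(n + l{\left(6 \right)}\right) = - 7 \left(8 + 3\right) = \left(-7\right) 11 = -77$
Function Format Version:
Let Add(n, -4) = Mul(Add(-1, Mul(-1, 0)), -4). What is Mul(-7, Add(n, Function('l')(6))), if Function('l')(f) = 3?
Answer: -77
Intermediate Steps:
n = 8 (n = Add(4, Mul(Add(-1, Mul(-1, 0)), -4)) = Add(4, Mul(Add(-1, 0), -4)) = Add(4, Mul(-1, -4)) = Add(4, 4) = 8)
Mul(-7, Add(n, Function('l')(6))) = Mul(-7, Add(8, 3)) = Mul(-7, 11) = -77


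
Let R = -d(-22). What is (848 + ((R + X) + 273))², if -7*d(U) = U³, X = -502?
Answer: 39879225/49 ≈ 8.1386e+5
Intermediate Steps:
d(U) = -U³/7
R = -10648/7 (R = -(-1)*(-22)³/7 = -(-1)*(-10648)/7 = -1*10648/7 = -10648/7 ≈ -1521.1)
(848 + ((R + X) + 273))² = (848 + ((-10648/7 - 502) + 273))² = (848 + (-14162/7 + 273))² = (848 - 12251/7)² = (-6315/7)² = 39879225/49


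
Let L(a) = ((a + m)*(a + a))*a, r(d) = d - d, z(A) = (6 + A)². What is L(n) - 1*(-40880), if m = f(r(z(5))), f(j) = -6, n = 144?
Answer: 5764016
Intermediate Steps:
r(d) = 0
m = -6
L(a) = 2*a²*(-6 + a) (L(a) = ((a - 6)*(a + a))*a = ((-6 + a)*(2*a))*a = (2*a*(-6 + a))*a = 2*a²*(-6 + a))
L(n) - 1*(-40880) = 2*144²*(-6 + 144) - 1*(-40880) = 2*20736*138 + 40880 = 5723136 + 40880 = 5764016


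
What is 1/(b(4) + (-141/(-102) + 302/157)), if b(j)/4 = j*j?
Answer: 5338/359279 ≈ 0.014858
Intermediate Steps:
b(j) = 4*j**2 (b(j) = 4*(j*j) = 4*j**2)
1/(b(4) + (-141/(-102) + 302/157)) = 1/(4*4**2 + (-141/(-102) + 302/157)) = 1/(4*16 + (-141*(-1/102) + 302*(1/157))) = 1/(64 + (47/34 + 302/157)) = 1/(64 + 17647/5338) = 1/(359279/5338) = 5338/359279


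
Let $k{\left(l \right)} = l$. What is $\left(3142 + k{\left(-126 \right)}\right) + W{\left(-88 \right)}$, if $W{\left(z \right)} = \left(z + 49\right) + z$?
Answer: $2889$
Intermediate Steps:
$W{\left(z \right)} = 49 + 2 z$ ($W{\left(z \right)} = \left(49 + z\right) + z = 49 + 2 z$)
$\left(3142 + k{\left(-126 \right)}\right) + W{\left(-88 \right)} = \left(3142 - 126\right) + \left(49 + 2 \left(-88\right)\right) = 3016 + \left(49 - 176\right) = 3016 - 127 = 2889$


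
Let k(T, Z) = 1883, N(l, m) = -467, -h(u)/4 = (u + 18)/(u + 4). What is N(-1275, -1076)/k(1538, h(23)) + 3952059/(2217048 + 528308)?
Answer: 6159645845/5169505348 ≈ 1.1915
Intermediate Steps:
h(u) = -4*(18 + u)/(4 + u) (h(u) = -4*(u + 18)/(u + 4) = -4*(18 + u)/(4 + u))
N(-1275, -1076)/k(1538, h(23)) + 3952059/(2217048 + 528308) = -467/1883 + 3952059/(2217048 + 528308) = -467*1/1883 + 3952059/2745356 = -467/1883 + 3952059*(1/2745356) = -467/1883 + 3952059/2745356 = 6159645845/5169505348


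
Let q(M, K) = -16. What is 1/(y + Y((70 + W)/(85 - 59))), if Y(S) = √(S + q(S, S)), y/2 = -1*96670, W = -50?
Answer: -1256710/242972311499 - 3*I*√286/485944622998 ≈ -5.1722e-6 - 1.044e-10*I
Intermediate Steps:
y = -193340 (y = 2*(-1*96670) = 2*(-96670) = -193340)
Y(S) = √(-16 + S) (Y(S) = √(S - 16) = √(-16 + S))
1/(y + Y((70 + W)/(85 - 59))) = 1/(-193340 + √(-16 + (70 - 50)/(85 - 59))) = 1/(-193340 + √(-16 + 20/26)) = 1/(-193340 + √(-16 + 20*(1/26))) = 1/(-193340 + √(-16 + 10/13)) = 1/(-193340 + √(-198/13)) = 1/(-193340 + 3*I*√286/13)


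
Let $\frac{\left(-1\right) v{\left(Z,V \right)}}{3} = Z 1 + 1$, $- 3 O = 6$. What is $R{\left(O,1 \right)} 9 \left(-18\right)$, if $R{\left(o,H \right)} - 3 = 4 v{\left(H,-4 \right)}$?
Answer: $3402$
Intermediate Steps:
$O = -2$ ($O = \left(- \frac{1}{3}\right) 6 = -2$)
$v{\left(Z,V \right)} = -3 - 3 Z$ ($v{\left(Z,V \right)} = - 3 \left(Z 1 + 1\right) = - 3 \left(Z + 1\right) = - 3 \left(1 + Z\right) = -3 - 3 Z$)
$R{\left(o,H \right)} = -9 - 12 H$ ($R{\left(o,H \right)} = 3 + 4 \left(-3 - 3 H\right) = 3 - \left(12 + 12 H\right) = -9 - 12 H$)
$R{\left(O,1 \right)} 9 \left(-18\right) = \left(-9 - 12\right) 9 \left(-18\right) = \left(-21\right) 9 \left(-18\right) = \left(-189\right) \left(-18\right) = 3402$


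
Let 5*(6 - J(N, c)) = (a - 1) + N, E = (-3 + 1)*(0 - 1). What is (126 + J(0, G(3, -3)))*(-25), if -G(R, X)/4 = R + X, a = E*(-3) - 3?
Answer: -3350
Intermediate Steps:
E = 2 (E = -2*(-1) = 2)
a = -9 (a = 2*(-3) - 3 = -6 - 3 = -9)
G(R, X) = -4*R - 4*X (G(R, X) = -4*(R + X) = -4*R - 4*X)
J(N, c) = 8 - N/5 (J(N, c) = 6 - ((-9 - 1) + N)/5 = 6 - (-10 + N)/5 = 6 + (2 - N/5) = 8 - N/5)
(126 + J(0, G(3, -3)))*(-25) = (126 + (8 - 1/5*0))*(-25) = (126 + (8 + 0))*(-25) = (126 + 8)*(-25) = 134*(-25) = -3350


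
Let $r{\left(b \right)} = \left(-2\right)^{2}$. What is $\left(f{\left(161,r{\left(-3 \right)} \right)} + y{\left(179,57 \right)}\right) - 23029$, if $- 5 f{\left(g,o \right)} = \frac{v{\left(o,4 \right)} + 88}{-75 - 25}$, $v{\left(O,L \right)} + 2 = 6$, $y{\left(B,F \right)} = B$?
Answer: $- \frac{2856227}{125} \approx -22850.0$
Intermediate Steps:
$v{\left(O,L \right)} = 4$ ($v{\left(O,L \right)} = -2 + 6 = 4$)
$r{\left(b \right)} = 4$
$f{\left(g,o \right)} = \frac{23}{125}$ ($f{\left(g,o \right)} = - \frac{\left(4 + 88\right) \frac{1}{-75 - 25}}{5} = - \frac{92 \frac{1}{-100}}{5} = - \frac{92 \left(- \frac{1}{100}\right)}{5} = \left(- \frac{1}{5}\right) \left(- \frac{23}{25}\right) = \frac{23}{125}$)
$\left(f{\left(161,r{\left(-3 \right)} \right)} + y{\left(179,57 \right)}\right) - 23029 = \left(\frac{23}{125} + 179\right) - 23029 = \frac{22398}{125} - 23029 = - \frac{2856227}{125}$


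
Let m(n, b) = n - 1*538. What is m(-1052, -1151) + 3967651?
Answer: 3966061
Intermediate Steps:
m(n, b) = -538 + n (m(n, b) = n - 538 = -538 + n)
m(-1052, -1151) + 3967651 = (-538 - 1052) + 3967651 = -1590 + 3967651 = 3966061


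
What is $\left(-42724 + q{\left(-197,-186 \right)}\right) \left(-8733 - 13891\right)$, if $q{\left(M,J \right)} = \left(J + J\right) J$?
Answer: $-598812032$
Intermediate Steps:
$q{\left(M,J \right)} = 2 J^{2}$ ($q{\left(M,J \right)} = 2 J J = 2 J^{2}$)
$\left(-42724 + q{\left(-197,-186 \right)}\right) \left(-8733 - 13891\right) = \left(-42724 + 2 \left(-186\right)^{2}\right) \left(-8733 - 13891\right) = \left(-42724 + 2 \cdot 34596\right) \left(-22624\right) = \left(-42724 + 69192\right) \left(-22624\right) = 26468 \left(-22624\right) = -598812032$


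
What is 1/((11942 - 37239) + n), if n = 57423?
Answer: 1/32126 ≈ 3.1127e-5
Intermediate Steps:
1/((11942 - 37239) + n) = 1/((11942 - 37239) + 57423) = 1/(-25297 + 57423) = 1/32126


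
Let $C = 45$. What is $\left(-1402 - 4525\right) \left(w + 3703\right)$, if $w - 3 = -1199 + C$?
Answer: $-15125704$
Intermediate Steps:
$w = -1151$ ($w = 3 + \left(-1199 + 45\right) = 3 - 1154 = -1151$)
$\left(-1402 - 4525\right) \left(w + 3703\right) = \left(-1402 - 4525\right) \left(-1151 + 3703\right) = \left(-5927\right) 2552 = -15125704$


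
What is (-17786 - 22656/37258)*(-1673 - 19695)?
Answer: 7080216755696/18629 ≈ 3.8006e+8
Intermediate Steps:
(-17786 - 22656/37258)*(-1673 - 19695) = (-17786 - 22656*1/37258)*(-21368) = (-17786 - 11328/18629)*(-21368) = -331346722/18629*(-21368) = 7080216755696/18629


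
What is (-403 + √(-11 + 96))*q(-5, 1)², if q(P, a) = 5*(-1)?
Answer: -10075 + 25*√85 ≈ -9844.5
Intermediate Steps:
q(P, a) = -5
(-403 + √(-11 + 96))*q(-5, 1)² = (-403 + √(-11 + 96))*(-5)² = (-403 + √85)*25 = -10075 + 25*√85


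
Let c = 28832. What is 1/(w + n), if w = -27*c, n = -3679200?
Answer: -1/4457664 ≈ -2.2433e-7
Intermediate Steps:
w = -778464 (w = -27*28832 = -778464)
1/(w + n) = 1/(-778464 - 3679200) = 1/(-4457664) = -1/4457664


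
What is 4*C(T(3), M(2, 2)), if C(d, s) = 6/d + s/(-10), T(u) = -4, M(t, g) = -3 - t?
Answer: -4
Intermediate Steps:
C(d, s) = 6/d - s/10 (C(d, s) = 6/d + s*(-⅒) = 6/d - s/10)
4*C(T(3), M(2, 2)) = 4*(6/(-4) - (-3 - 1*2)/10) = 4*(6*(-¼) - (-3 - 2)/10) = 4*(-3/2 - ⅒*(-5)) = 4*(-3/2 + ½) = 4*(-1) = -4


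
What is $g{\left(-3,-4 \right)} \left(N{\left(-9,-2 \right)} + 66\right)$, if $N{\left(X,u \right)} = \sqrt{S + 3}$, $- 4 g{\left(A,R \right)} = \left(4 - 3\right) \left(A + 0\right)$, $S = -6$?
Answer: $\frac{99}{2} + \frac{3 i \sqrt{3}}{4} \approx 49.5 + 1.299 i$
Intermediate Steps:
$g{\left(A,R \right)} = - \frac{A}{4}$ ($g{\left(A,R \right)} = - \frac{\left(4 - 3\right) \left(A + 0\right)}{4} = - \frac{1 A}{4} = - \frac{A}{4}$)
$N{\left(X,u \right)} = i \sqrt{3}$ ($N{\left(X,u \right)} = \sqrt{-6 + 3} = \sqrt{-3} = i \sqrt{3}$)
$g{\left(-3,-4 \right)} \left(N{\left(-9,-2 \right)} + 66\right) = \left(- \frac{1}{4}\right) \left(-3\right) \left(i \sqrt{3} + 66\right) = \frac{3 \left(66 + i \sqrt{3}\right)}{4} = \frac{99}{2} + \frac{3 i \sqrt{3}}{4}$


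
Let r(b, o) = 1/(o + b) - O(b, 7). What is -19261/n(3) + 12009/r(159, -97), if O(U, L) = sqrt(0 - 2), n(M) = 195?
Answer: -969673/499785 + 15387532*I*sqrt(2)/2563 ≈ -1.9402 + 8490.5*I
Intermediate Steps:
O(U, L) = I*sqrt(2) (O(U, L) = sqrt(-2) = I*sqrt(2))
r(b, o) = 1/(b + o) - I*sqrt(2) (r(b, o) = 1/(o + b) - I*sqrt(2) = 1/(b + o) - I*sqrt(2))
-19261/n(3) + 12009/r(159, -97) = -19261/195 + 12009/(((1 - 1*I*159*sqrt(2) - 1*I*(-97)*sqrt(2))/(159 - 97))) = -19261*1/195 + 12009/(((1 - 159*I*sqrt(2) + 97*I*sqrt(2))/62)) = -19261/195 + 12009/(((1 - 62*I*sqrt(2))/62)) = -19261/195 + 12009/(1/62 - I*sqrt(2))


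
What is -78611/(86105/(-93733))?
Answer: 7368444863/86105 ≈ 85575.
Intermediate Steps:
-78611/(86105/(-93733)) = -78611/(86105*(-1/93733)) = -78611/(-86105/93733) = -78611*(-93733/86105) = 7368444863/86105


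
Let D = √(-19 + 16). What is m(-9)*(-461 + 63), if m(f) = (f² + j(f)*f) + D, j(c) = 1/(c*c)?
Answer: -289744/9 - 398*I*√3 ≈ -32194.0 - 689.36*I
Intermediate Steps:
D = I*√3 (D = √(-3) = I*√3 ≈ 1.732*I)
j(c) = c⁻² (j(c) = 1/(c²) = c⁻²)
m(f) = 1/f + f² + I*√3 (m(f) = (f² + f/f²) + I*√3 = (f² + 1/f) + I*√3 = (1/f + f²) + I*√3 = 1/f + f² + I*√3)
m(-9)*(-461 + 63) = (1/(-9) + (-9)² + I*√3)*(-461 + 63) = (-⅑ + 81 + I*√3)*(-398) = (728/9 + I*√3)*(-398) = -289744/9 - 398*I*√3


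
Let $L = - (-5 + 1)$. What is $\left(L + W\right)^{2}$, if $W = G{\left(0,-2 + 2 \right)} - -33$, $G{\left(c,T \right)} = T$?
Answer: $1369$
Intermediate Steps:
$L = 4$ ($L = \left(-1\right) \left(-4\right) = 4$)
$W = 33$ ($W = \left(-2 + 2\right) - -33 = 0 + 33 = 33$)
$\left(L + W\right)^{2} = \left(4 + 33\right)^{2} = 37^{2} = 1369$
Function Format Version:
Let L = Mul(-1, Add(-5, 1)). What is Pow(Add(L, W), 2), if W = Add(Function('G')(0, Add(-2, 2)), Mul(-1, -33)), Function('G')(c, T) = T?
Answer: 1369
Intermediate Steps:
L = 4 (L = Mul(-1, -4) = 4)
W = 33 (W = Add(Add(-2, 2), Mul(-1, -33)) = Add(0, 33) = 33)
Pow(Add(L, W), 2) = Pow(Add(4, 33), 2) = Pow(37, 2) = 1369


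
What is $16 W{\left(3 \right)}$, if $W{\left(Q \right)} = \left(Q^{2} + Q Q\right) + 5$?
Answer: $368$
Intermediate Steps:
$W{\left(Q \right)} = 5 + 2 Q^{2}$ ($W{\left(Q \right)} = \left(Q^{2} + Q^{2}\right) + 5 = 2 Q^{2} + 5 = 5 + 2 Q^{2}$)
$16 W{\left(3 \right)} = 16 \left(5 + 2 \cdot 3^{2}\right) = 16 \left(5 + 2 \cdot 9\right) = 16 \left(5 + 18\right) = 16 \cdot 23 = 368$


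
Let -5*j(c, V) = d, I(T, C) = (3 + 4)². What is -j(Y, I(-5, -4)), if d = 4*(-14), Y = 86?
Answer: -56/5 ≈ -11.200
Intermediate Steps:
d = -56
I(T, C) = 49 (I(T, C) = 7² = 49)
j(c, V) = 56/5 (j(c, V) = -⅕*(-56) = 56/5)
-j(Y, I(-5, -4)) = -1*56/5 = -56/5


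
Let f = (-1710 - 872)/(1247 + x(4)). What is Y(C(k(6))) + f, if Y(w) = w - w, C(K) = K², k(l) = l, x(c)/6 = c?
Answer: -2582/1271 ≈ -2.0315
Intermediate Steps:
x(c) = 6*c
f = -2582/1271 (f = (-1710 - 872)/(1247 + 6*4) = -2582/(1247 + 24) = -2582/1271 ≈ -2.0315)
Y(w) = 0
Y(C(k(6))) + f = 0 - 2582/1271 = -2582/1271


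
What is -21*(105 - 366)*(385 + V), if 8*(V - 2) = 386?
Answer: 9542421/4 ≈ 2.3856e+6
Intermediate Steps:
V = 201/4 (V = 2 + (⅛)*386 = 2 + 193/4 = 201/4 ≈ 50.250)
-21*(105 - 366)*(385 + V) = -21*(105 - 366)*(385 + 201/4) = -(-5481)*1741/4 = -21*(-454401/4) = 9542421/4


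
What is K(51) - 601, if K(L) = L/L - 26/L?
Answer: -30626/51 ≈ -600.51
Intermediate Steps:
K(L) = 1 - 26/L
K(51) - 601 = (-26 + 51)/51 - 601 = (1/51)*25 - 601 = 25/51 - 601 = -30626/51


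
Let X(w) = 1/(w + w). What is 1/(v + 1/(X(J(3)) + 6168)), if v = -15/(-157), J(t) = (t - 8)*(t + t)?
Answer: 58102403/5560605 ≈ 10.449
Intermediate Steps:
J(t) = 2*t*(-8 + t) (J(t) = (-8 + t)*(2*t) = 2*t*(-8 + t))
v = 15/157 (v = -15*(-1/157) = 15/157 ≈ 0.095541)
X(w) = 1/(2*w)
1/(v + 1/(X(J(3)) + 6168)) = 1/(15/157 + 1/(1/(2*((2*3*(-8 + 3)))) + 6168)) = 1/(15/157 + 1/(1/(2*((2*3*(-5)))) + 6168)) = 1/(15/157 + 1/((½)/(-30) + 6168)) = 1/(15/157 + 1/((½)*(-1/30) + 6168)) = 1/(15/157 + 1/(-1/60 + 6168)) = 1/(15/157 + 1/(370079/60)) = 1/(15/157 + 60/370079) = 1/(5560605/58102403) = 58102403/5560605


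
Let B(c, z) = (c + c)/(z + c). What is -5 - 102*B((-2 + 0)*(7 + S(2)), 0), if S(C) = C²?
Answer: -209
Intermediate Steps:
B(c, z) = 2*c/(c + z) (B(c, z) = (2*c)/(c + z) = 2*c/(c + z))
-5 - 102*B((-2 + 0)*(7 + S(2)), 0) = -5 - 204*(-2 + 0)*(7 + 2²)/((-2 + 0)*(7 + 2²) + 0) = -5 - 204*(-2*(7 + 4))/(-2*(7 + 4) + 0) = -5 - 204*(-2*11)/(-2*11 + 0) = -5 - 204*(-22)/(-22 + 0) = -5 - 204*(-22)/(-22) = -5 - 204*(-22)*(-1)/22 = -5 - 102*2 = -5 - 204 = -209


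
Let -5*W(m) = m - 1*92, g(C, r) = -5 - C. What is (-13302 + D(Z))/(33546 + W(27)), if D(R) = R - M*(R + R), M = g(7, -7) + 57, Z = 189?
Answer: -30123/33559 ≈ -0.89761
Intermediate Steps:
M = 45 (M = (-5 - 1*7) + 57 = (-5 - 7) + 57 = -12 + 57 = 45)
W(m) = 92/5 - m/5 (W(m) = -(m - 1*92)/5 = -(m - 92)/5 = -(-92 + m)/5 = 92/5 - m/5)
D(R) = -89*R (D(R) = R - 45*(R + R) = R - 45*2*R = R - 90*R = -89*R)
(-13302 + D(Z))/(33546 + W(27)) = (-13302 - 89*189)/(33546 + (92/5 - 1/5*27)) = (-13302 - 16821)/(33546 + (92/5 - 27/5)) = -30123/(33546 + 13) = -30123/33559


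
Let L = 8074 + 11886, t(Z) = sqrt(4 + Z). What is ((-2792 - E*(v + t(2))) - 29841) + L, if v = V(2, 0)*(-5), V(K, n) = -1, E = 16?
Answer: -12753 - 16*sqrt(6) ≈ -12792.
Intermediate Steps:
L = 19960
v = 5 (v = -1*(-5) = 5)
((-2792 - E*(v + t(2))) - 29841) + L = ((-2792 - 16*(5 + sqrt(4 + 2))) - 29841) + 19960 = ((-2792 - 16*(5 + sqrt(6))) - 29841) + 19960 = ((-2792 - (80 + 16*sqrt(6))) - 29841) + 19960 = ((-2792 + (-80 - 16*sqrt(6))) - 29841) + 19960 = ((-2872 - 16*sqrt(6)) - 29841) + 19960 = (-32713 - 16*sqrt(6)) + 19960 = -12753 - 16*sqrt(6)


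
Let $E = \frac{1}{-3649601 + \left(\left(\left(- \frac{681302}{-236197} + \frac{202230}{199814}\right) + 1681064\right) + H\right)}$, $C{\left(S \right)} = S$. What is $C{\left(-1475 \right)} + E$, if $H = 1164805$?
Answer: $- \frac{27975088583300135704}{18966161735391459} \approx -1475.0$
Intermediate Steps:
$E = - \frac{23597733679}{18966161735391459}$ ($E = \frac{1}{-3649601 + \left(\left(\left(- \frac{681302}{-236197} + \frac{202230}{199814}\right) + 1681064\right) + 1164805\right)} = \frac{1}{-3649601 + \left(\left(\left(\left(-681302\right) \left(- \frac{1}{236197}\right) + 202230 \cdot \frac{1}{199814}\right) + 1681064\right) + 1164805\right)} = \frac{1}{-3649601 + \left(\left(\left(\frac{681302}{236197} + \frac{101115}{99907}\right) + 1681064\right) + 1164805\right)} = \frac{1}{-3649601 + \left(\left(\frac{91949898569}{23597733679} + 1681064\right) + 1164805\right)} = \frac{1}{-3649601 + \left(\frac{39669392519253025}{23597733679} + 1164805\right)} = \frac{1}{-3649601 + \frac{67156150697220620}{23597733679}} = \frac{1}{- \frac{18966161735391459}{23597733679}} = - \frac{23597733679}{18966161735391459} \approx -1.2442 \cdot 10^{-6}$)
$C{\left(-1475 \right)} + E = -1475 - \frac{23597733679}{18966161735391459} = - \frac{27975088583300135704}{18966161735391459}$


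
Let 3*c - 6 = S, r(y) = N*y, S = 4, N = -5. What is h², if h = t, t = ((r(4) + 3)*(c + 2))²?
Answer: 5473632256/81 ≈ 6.7576e+7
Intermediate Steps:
r(y) = -5*y
c = 10/3 (c = 2 + (⅓)*4 = 2 + 4/3 = 10/3 ≈ 3.3333)
t = 73984/9 (t = ((-5*4 + 3)*(10/3 + 2))² = ((-20 + 3)*(16/3))² = (-17*16/3)² = (-272/3)² = 73984/9 ≈ 8220.4)
h = 73984/9 ≈ 8220.4
h² = (73984/9)² = 5473632256/81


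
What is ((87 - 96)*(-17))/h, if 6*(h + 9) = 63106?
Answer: 459/31526 ≈ 0.014559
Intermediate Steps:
h = 31526/3 (h = -9 + (1/6)*63106 = -9 + 31553/3 = 31526/3 ≈ 10509.)
((87 - 96)*(-17))/h = ((87 - 96)*(-17))/(31526/3) = -9*(-17)*(3/31526) = 153*(3/31526) = 459/31526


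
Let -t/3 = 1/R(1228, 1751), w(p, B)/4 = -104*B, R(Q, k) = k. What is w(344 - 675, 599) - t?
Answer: -436321181/1751 ≈ -2.4918e+5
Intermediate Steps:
w(p, B) = -416*B (w(p, B) = 4*(-104*B) = -416*B)
t = -3/1751 ≈ -0.0017133
w(344 - 675, 599) - t = -416*599 - 1*(-3/1751) = -249184 + 3/1751 = -436321181/1751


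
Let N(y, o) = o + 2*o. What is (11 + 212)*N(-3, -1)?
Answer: -669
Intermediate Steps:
N(y, o) = 3*o
(11 + 212)*N(-3, -1) = (11 + 212)*(3*(-1)) = 223*(-3) = -669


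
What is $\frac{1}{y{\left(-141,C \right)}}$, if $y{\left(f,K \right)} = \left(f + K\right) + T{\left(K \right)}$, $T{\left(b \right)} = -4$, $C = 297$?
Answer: $\frac{1}{152} \approx 0.0065789$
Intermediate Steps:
$y{\left(f,K \right)} = -4 + K + f$ ($y{\left(f,K \right)} = \left(f + K\right) - 4 = \left(K + f\right) - 4 = -4 + K + f$)
$\frac{1}{y{\left(-141,C \right)}} = \frac{1}{-4 + 297 - 141} = \frac{1}{152}$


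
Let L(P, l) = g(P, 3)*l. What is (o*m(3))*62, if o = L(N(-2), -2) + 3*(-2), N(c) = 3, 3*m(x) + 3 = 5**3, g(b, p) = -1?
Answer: -30256/3 ≈ -10085.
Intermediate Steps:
m(x) = 122/3 (m(x) = -1 + (1/3)*5**3 = -1 + (1/3)*125 = -1 + 125/3 = 122/3)
L(P, l) = -l
o = -4 (o = -1*(-2) + 3*(-2) = 2 - 6 = -4)
(o*m(3))*62 = -4*122/3*62 = -488/3*62 = -30256/3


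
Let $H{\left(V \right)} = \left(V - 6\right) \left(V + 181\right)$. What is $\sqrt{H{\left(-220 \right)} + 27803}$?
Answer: $\sqrt{36617} \approx 191.36$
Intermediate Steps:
$H{\left(V \right)} = \left(-6 + V\right) \left(181 + V\right)$
$\sqrt{H{\left(-220 \right)} + 27803} = \sqrt{\left(-1086 + \left(-220\right)^{2} + 175 \left(-220\right)\right) + 27803} = \sqrt{\left(-1086 + 48400 - 38500\right) + 27803} = \sqrt{8814 + 27803} = \sqrt{36617}$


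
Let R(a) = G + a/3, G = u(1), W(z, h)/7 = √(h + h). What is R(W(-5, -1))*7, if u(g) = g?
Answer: 7 + 49*I*√2/3 ≈ 7.0 + 23.099*I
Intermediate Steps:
W(z, h) = 7*√2*√h (W(z, h) = 7*√(h + h) = 7*√(2*h) = 7*(√2*√h) = 7*√2*√h)
G = 1
R(a) = 1 + a/3
R(W(-5, -1))*7 = (1 + (7*√2*√(-1))/3)*7 = (1 + (7*√2*I)/3)*7 = (1 + (7*I*√2)/3)*7 = (1 + 7*I*√2/3)*7 = 7 + 49*I*√2/3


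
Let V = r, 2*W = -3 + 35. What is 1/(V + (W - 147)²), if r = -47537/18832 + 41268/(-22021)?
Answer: 21826288/374464929881 ≈ 5.8287e-5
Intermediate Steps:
W = 16 (W = (-3 + 35)/2 = (½)*32 = 16)
r = -95998487/21826288 (r = -47537*1/18832 + 41268*(-1/22021) = -47537/18832 - 2172/1159 = -95998487/21826288 ≈ -4.3983)
V = -95998487/21826288 ≈ -4.3983
1/(V + (W - 147)²) = 1/(-95998487/21826288 + (16 - 147)²) = 1/(-95998487/21826288 + (-131)²) = 1/(-95998487/21826288 + 17161) = 1/(374464929881/21826288) = 21826288/374464929881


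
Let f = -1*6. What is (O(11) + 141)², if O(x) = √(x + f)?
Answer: (141 + √5)² ≈ 20517.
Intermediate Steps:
f = -6
O(x) = √(-6 + x) (O(x) = √(x - 6) = √(-6 + x))
(O(11) + 141)² = (√(-6 + 11) + 141)² = (√5 + 141)² = (141 + √5)²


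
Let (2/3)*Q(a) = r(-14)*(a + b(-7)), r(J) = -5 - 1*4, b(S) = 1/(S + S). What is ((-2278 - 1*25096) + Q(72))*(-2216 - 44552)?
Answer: 9279484412/7 ≈ 1.3256e+9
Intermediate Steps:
b(S) = 1/(2*S)
r(J) = -9 (r(J) = -5 - 4 = -9)
Q(a) = 27/28 - 27*a/2 (Q(a) = 3*(-9*(a + (½)/(-7)))/2 = 3*(-9*(a + (½)*(-⅐)))/2 = 3*(-9*(a - 1/14))/2 = 3*(-9*(-1/14 + a))/2 = 3*(9/14 - 9*a)/2 = 27/28 - 27*a/2)
((-2278 - 1*25096) + Q(72))*(-2216 - 44552) = ((-2278 - 1*25096) + (27/28 - 27/2*72))*(-2216 - 44552) = ((-2278 - 25096) + (27/28 - 972))*(-46768) = (-27374 - 27189/28)*(-46768) = -793661/28*(-46768) = 9279484412/7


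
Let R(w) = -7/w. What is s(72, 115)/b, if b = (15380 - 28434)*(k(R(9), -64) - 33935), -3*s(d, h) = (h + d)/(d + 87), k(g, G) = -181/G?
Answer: -5984/6761197525761 ≈ -8.8505e-10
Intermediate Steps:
s(d, h) = -(d + h)/(3*(87 + d)) (s(d, h) = -(h + d)/(3*(d + 87)) = -(d + h)/(3*(87 + d)))
b = 14174418293/32 (b = (15380 - 28434)*(-181/(-64) - 33935) = -13054*(-181*(-1/64) - 33935) = -13054*(181/64 - 33935) = -13054*(-2171659/64) = 14174418293/32 ≈ 4.4295e+8)
s(72, 115)/b = ((-1*72 - 1*115)/(3*(87 + 72)))/(14174418293/32) = ((⅓)*(-72 - 115)/159)*(32/14174418293) = ((⅓)*(1/159)*(-187))*(32/14174418293) = -187/477*32/14174418293 = -5984/6761197525761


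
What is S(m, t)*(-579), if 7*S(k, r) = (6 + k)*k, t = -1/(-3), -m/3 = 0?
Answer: 0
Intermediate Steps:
m = 0 (m = -3*0 = 0)
t = 1/3 (t = -1*(-1/3) = 1/3 ≈ 0.33333)
S(k, r) = k*(6 + k)/7 (S(k, r) = ((6 + k)*k)/7 = (k*(6 + k))/7 = k*(6 + k)/7)
S(m, t)*(-579) = ((1/7)*0*(6 + 0))*(-579) = ((1/7)*0*6)*(-579) = 0*(-579) = 0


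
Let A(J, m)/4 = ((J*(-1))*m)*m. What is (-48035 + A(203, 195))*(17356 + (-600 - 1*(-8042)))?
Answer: -766861659330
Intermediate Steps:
A(J, m) = -4*J*m² (A(J, m) = 4*(((J*(-1))*m)*m) = 4*(((-J)*m)*m) = 4*((-J*m)*m) = 4*(-J*m²) = -4*J*m²)
(-48035 + A(203, 195))*(17356 + (-600 - 1*(-8042))) = (-48035 - 4*203*195²)*(17356 + (-600 - 1*(-8042))) = (-48035 - 4*203*38025)*(17356 + (-600 + 8042)) = (-48035 - 30876300)*(17356 + 7442) = -30924335*24798 = -766861659330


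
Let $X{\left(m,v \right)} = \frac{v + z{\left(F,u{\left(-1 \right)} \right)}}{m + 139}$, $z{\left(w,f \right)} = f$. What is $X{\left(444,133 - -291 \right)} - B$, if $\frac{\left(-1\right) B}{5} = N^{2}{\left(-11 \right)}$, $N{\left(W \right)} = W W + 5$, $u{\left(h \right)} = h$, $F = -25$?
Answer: $\frac{46278963}{583} \approx 79381.0$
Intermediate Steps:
$N{\left(W \right)} = 5 + W^{2}$ ($N{\left(W \right)} = W^{2} + 5 = 5 + W^{2}$)
$B = -79380$ ($B = - 5 \left(5 + \left(-11\right)^{2}\right)^{2} = - 5 \left(5 + 121\right)^{2} = - 5 \cdot 126^{2} = \left(-5\right) 15876 = -79380$)
$X{\left(m,v \right)} = \frac{-1 + v}{139 + m}$ ($X{\left(m,v \right)} = \frac{v - 1}{m + 139} = \frac{-1 + v}{139 + m}$)
$X{\left(444,133 - -291 \right)} - B = \frac{-1 + \left(133 - -291\right)}{139 + 444} - -79380 = \frac{-1 + \left(133 + 291\right)}{583} + 79380 = \frac{-1 + 424}{583} + 79380 = \frac{1}{583} \cdot 423 + 79380 = \frac{423}{583} + 79380 = \frac{46278963}{583}$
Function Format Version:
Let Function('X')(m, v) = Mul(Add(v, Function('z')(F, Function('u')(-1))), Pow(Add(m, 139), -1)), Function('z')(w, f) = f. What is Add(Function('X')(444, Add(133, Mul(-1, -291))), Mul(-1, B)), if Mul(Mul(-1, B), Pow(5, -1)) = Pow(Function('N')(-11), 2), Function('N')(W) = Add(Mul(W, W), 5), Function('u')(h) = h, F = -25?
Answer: Rational(46278963, 583) ≈ 79381.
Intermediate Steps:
Function('N')(W) = Add(5, Pow(W, 2)) (Function('N')(W) = Add(Pow(W, 2), 5) = Add(5, Pow(W, 2)))
B = -79380 (B = Mul(-5, Pow(Add(5, Pow(-11, 2)), 2)) = Mul(-5, Pow(Add(5, 121), 2)) = Mul(-5, Pow(126, 2)) = Mul(-5, 15876) = -79380)
Function('X')(m, v) = Mul(Pow(Add(139, m), -1), Add(-1, v)) (Function('X')(m, v) = Mul(Add(v, -1), Pow(Add(m, 139), -1)) = Mul(Add(-1, v), Pow(Add(139, m), -1)) = Mul(Pow(Add(139, m), -1), Add(-1, v)))
Add(Function('X')(444, Add(133, Mul(-1, -291))), Mul(-1, B)) = Add(Mul(Pow(Add(139, 444), -1), Add(-1, Add(133, Mul(-1, -291)))), Mul(-1, -79380)) = Add(Mul(Pow(583, -1), Add(-1, Add(133, 291))), 79380) = Add(Mul(Rational(1, 583), Add(-1, 424)), 79380) = Add(Mul(Rational(1, 583), 423), 79380) = Add(Rational(423, 583), 79380) = Rational(46278963, 583)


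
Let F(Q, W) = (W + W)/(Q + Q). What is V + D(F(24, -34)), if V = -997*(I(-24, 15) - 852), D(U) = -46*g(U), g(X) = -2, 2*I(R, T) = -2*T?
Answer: 864491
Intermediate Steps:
I(R, T) = -T (I(R, T) = (-2*T)/2 = -T)
F(Q, W) = W/Q (F(Q, W) = (2*W)/((2*Q)) = (2*W)*(1/(2*Q)) = W/Q)
D(U) = 92 (D(U) = -46*(-2) = 92)
V = 864399 (V = -997*(-1*15 - 852) = -997*(-15 - 852) = -997*(-867) = 864399)
V + D(F(24, -34)) = 864399 + 92 = 864491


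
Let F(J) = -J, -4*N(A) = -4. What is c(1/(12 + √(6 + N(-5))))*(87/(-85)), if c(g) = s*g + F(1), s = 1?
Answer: 2175/2329 + 87*√7/11645 ≈ 0.95364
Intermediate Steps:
N(A) = 1 (N(A) = -¼*(-4) = 1)
c(g) = -1 + g (c(g) = 1*g - 1*1 = g - 1 = -1 + g)
c(1/(12 + √(6 + N(-5))))*(87/(-85)) = (-1 + 1/(12 + √(6 + 1)))*(87/(-85)) = (-1 + 1/(12 + √7))*(87*(-1/85)) = (-1 + 1/(12 + √7))*(-87/85) = 87/85 - 87/(85*(12 + √7))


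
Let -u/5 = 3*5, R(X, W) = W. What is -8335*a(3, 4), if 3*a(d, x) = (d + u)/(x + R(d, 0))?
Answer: 50010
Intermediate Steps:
u = -75 (u = -15*5 = -5*15 = -75)
a(d, x) = (-75 + d)/(3*x) (a(d, x) = ((d - 75)/(x + 0))/3 = ((-75 + d)/x)/3 = (-75 + d)/(3*x))
-8335*a(3, 4) = -8335*(-75 + 3)/(3*4) = -8335*(-72)/(3*4) = -8335*(-6) = 50010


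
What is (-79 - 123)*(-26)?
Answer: 5252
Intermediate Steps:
(-79 - 123)*(-26) = -202*(-26) = 5252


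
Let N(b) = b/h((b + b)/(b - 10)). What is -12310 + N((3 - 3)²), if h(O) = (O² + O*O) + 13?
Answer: -12310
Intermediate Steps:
h(O) = 13 + 2*O² (h(O) = (O² + O²) + 13 = 2*O² + 13 = 13 + 2*O²)
N(b) = b/(13 + 8*b²/(-10 + b)²) (N(b) = b/(13 + 2*((b + b)/(b - 10))²) = b/(13 + 2*((2*b)/(-10 + b))²) = b/(13 + 2*(2*b/(-10 + b))²) = b/(13 + 2*(4*b²/(-10 + b)²)) = b/(13 + 8*b²/(-10 + b)²))
-12310 + N((3 - 3)²) = -12310 + (3 - 3)²*(-10 + (3 - 3)²)²/(8*((3 - 3)²)² + 13*(-10 + (3 - 3)²)²) = -12310 + 0²*(-10 + 0²)²/(8*(0²)² + 13*(-10 + 0²)²) = -12310 + 0*(-10 + 0)²/(8*0² + 13*(-10 + 0)²) = -12310 + 0*(-10)²/(8*0 + 13*(-10)²) = -12310 + 0*100/(0 + 13*100) = -12310 + 0*100/(0 + 1300) = -12310 + 0*100/1300 = -12310 + 0*100*(1/1300) = -12310 + 0 = -12310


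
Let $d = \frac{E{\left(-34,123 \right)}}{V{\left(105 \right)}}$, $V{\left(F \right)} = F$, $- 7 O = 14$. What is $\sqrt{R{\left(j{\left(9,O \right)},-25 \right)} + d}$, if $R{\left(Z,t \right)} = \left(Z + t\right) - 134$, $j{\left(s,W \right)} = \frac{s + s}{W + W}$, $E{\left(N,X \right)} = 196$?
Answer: $\frac{i \sqrt{145470}}{30} \approx 12.714 i$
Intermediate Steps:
$O = -2$ ($O = \left(- \frac{1}{7}\right) 14 = -2$)
$j{\left(s,W \right)} = \frac{s}{W}$ ($j{\left(s,W \right)} = \frac{2 s}{2 W} = 2 s \frac{1}{2 W} = \frac{s}{W}$)
$d = \frac{28}{15}$ ($d = \frac{196}{105} = 196 \cdot \frac{1}{105} = \frac{28}{15} \approx 1.8667$)
$R{\left(Z,t \right)} = -134 + Z + t$
$\sqrt{R{\left(j{\left(9,O \right)},-25 \right)} + d} = \sqrt{\left(-134 + \frac{9}{-2} - 25\right) + \frac{28}{15}} = \sqrt{\left(-134 + 9 \left(- \frac{1}{2}\right) - 25\right) + \frac{28}{15}} = \sqrt{\left(-134 - \frac{9}{2} - 25\right) + \frac{28}{15}} = \sqrt{- \frac{327}{2} + \frac{28}{15}} = \sqrt{- \frac{4849}{30}} = \frac{i \sqrt{145470}}{30}$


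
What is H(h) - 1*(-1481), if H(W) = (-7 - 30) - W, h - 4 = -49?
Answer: 1489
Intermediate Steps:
h = -45 (h = 4 - 49 = -45)
H(W) = -37 - W
H(h) - 1*(-1481) = (-37 - 1*(-45)) - 1*(-1481) = (-37 + 45) + 1481 = 8 + 1481 = 1489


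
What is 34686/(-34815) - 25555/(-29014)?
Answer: -38894093/336707470 ≈ -0.11551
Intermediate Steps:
34686/(-34815) - 25555/(-29014) = 34686*(-1/34815) - 25555*(-1/29014) = -11562/11605 + 25555/29014 = -38894093/336707470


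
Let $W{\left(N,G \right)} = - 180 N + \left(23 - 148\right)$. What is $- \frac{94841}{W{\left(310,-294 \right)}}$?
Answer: $\frac{94841}{55925} \approx 1.6959$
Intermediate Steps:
$W{\left(N,G \right)} = -125 - 180 N$ ($W{\left(N,G \right)} = - 180 N - 125 = -125 - 180 N$)
$- \frac{94841}{W{\left(310,-294 \right)}} = - \frac{94841}{-125 - 55800} = - \frac{94841}{-55925} = \left(-94841\right) \left(- \frac{1}{55925}\right) = \frac{94841}{55925}$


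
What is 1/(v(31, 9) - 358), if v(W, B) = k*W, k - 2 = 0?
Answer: -1/296 ≈ -0.0033784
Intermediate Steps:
k = 2 (k = 2 + 0 = 2)
v(W, B) = 2*W
1/(v(31, 9) - 358) = 1/(2*31 - 358) = 1/(62 - 358) = 1/(-296) = -1/296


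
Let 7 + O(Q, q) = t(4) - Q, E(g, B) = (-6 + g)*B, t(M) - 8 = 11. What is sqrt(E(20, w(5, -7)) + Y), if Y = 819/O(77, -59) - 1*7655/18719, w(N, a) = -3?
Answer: I*sqrt(481879660390)/93595 ≈ 7.4168*I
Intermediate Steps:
t(M) = 19 (t(M) = 8 + 11 = 19)
E(g, B) = B*(-6 + g)
O(Q, q) = 12 - Q (O(Q, q) = -7 + (19 - Q) = 12 - Q)
Y = -1217572/93595 (Y = 819/(12 - 1*77) - 1*7655/18719 = 819/(12 - 77) - 7655*1/18719 = 819/(-65) - 7655/18719 = 819*(-1/65) - 7655/18719 = -63/5 - 7655/18719 = -1217572/93595 ≈ -13.009)
sqrt(E(20, w(5, -7)) + Y) = sqrt(-3*(-6 + 20) - 1217572/93595) = sqrt(-3*14 - 1217572/93595) = sqrt(-42 - 1217572/93595) = sqrt(-5148562/93595) = I*sqrt(481879660390)/93595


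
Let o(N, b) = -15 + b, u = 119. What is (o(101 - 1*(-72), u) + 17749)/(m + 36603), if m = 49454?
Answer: 17853/86057 ≈ 0.20746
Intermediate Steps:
(o(101 - 1*(-72), u) + 17749)/(m + 36603) = ((-15 + 119) + 17749)/(49454 + 36603) = (104 + 17749)/86057 = 17853*(1/86057) = 17853/86057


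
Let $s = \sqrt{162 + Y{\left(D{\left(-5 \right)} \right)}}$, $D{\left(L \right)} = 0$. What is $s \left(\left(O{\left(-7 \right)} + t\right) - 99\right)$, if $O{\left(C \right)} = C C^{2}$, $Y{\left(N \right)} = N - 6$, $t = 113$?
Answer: $- 658 \sqrt{39} \approx -4109.2$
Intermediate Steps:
$Y{\left(N \right)} = -6 + N$
$s = 2 \sqrt{39}$ ($s = \sqrt{162 + \left(-6 + 0\right)} = \sqrt{162 - 6} = \sqrt{156} = 2 \sqrt{39} \approx 12.49$)
$O{\left(C \right)} = C^{3}$
$s \left(\left(O{\left(-7 \right)} + t\right) - 99\right) = 2 \sqrt{39} \left(\left(\left(-7\right)^{3} + 113\right) - 99\right) = 2 \sqrt{39} \left(\left(-343 + 113\right) - 99\right) = 2 \sqrt{39} \left(-230 - 99\right) = 2 \sqrt{39} \left(-329\right) = - 658 \sqrt{39}$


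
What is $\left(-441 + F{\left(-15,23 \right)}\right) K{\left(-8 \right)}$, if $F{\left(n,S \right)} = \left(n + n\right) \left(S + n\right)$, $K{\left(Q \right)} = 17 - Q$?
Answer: $-17025$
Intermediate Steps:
$F{\left(n,S \right)} = 2 n \left(S + n\right)$
$\left(-441 + F{\left(-15,23 \right)}\right) K{\left(-8 \right)} = \left(-441 + 2 \left(-15\right) \left(23 - 15\right)\right) \left(17 - -8\right) = \left(-441 + 2 \left(-15\right) 8\right) \left(17 + 8\right) = \left(-441 - 240\right) 25 = \left(-681\right) 25 = -17025$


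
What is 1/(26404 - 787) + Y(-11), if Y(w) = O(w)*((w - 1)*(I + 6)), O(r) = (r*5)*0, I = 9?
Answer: 1/25617 ≈ 3.9037e-5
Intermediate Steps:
O(r) = 0 (O(r) = (5*r)*0 = 0)
Y(w) = 0 (Y(w) = 0*((w - 1)*(9 + 6)) = 0*((-1 + w)*15) = 0*(-15 + 15*w) = 0)
1/(26404 - 787) + Y(-11) = 1/(26404 - 787) + 0 = 1/25617 + 0 = 1/25617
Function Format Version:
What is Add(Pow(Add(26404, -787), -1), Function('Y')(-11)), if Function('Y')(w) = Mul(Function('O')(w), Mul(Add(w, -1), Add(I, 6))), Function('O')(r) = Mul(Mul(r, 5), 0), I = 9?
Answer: Rational(1, 25617) ≈ 3.9037e-5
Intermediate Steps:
Function('O')(r) = 0 (Function('O')(r) = Mul(Mul(5, r), 0) = 0)
Function('Y')(w) = 0 (Function('Y')(w) = Mul(0, Mul(Add(w, -1), Add(9, 6))) = Mul(0, Mul(Add(-1, w), 15)) = Mul(0, Add(-15, Mul(15, w))) = 0)
Add(Pow(Add(26404, -787), -1), Function('Y')(-11)) = Add(Pow(Add(26404, -787), -1), 0) = Add(Pow(25617, -1), 0) = Add(Rational(1, 25617), 0) = Rational(1, 25617)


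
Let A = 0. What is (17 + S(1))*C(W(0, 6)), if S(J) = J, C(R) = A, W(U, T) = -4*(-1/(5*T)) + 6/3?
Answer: 0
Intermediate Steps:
W(U, T) = 2 + 4/(5*T) (W(U, T) = -(-4)/(5*T) + 6*(1/3) = 4/(5*T) + 2 = 2 + 4/(5*T))
C(R) = 0
(17 + S(1))*C(W(0, 6)) = (17 + 1)*0 = 18*0 = 0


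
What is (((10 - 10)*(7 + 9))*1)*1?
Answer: 0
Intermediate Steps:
(((10 - 10)*(7 + 9))*1)*1 = ((0*16)*1)*1 = (0*1)*1 = 0*1 = 0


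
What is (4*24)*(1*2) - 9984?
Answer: -9792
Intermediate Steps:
(4*24)*(1*2) - 9984 = 96*2 - 9984 = 192 - 9984 = -9792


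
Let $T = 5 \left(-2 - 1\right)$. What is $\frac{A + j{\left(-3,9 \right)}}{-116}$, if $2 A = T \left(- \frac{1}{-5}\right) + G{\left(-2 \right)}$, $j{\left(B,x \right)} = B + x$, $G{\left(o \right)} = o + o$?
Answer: $- \frac{5}{232} \approx -0.021552$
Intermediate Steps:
$G{\left(o \right)} = 2 o$
$T = -15$ ($T = 5 \left(-3\right) = -15$)
$A = - \frac{7}{2}$ ($A = \frac{- 15 \left(- \frac{1}{-5}\right) + 2 \left(-2\right)}{2} = \frac{- 15 \left(\left(-1\right) \left(- \frac{1}{5}\right)\right) - 4}{2} = \frac{\left(-15\right) \frac{1}{5} - 4}{2} = \frac{-3 - 4}{2} = \frac{1}{2} \left(-7\right) = - \frac{7}{2} \approx -3.5$)
$\frac{A + j{\left(-3,9 \right)}}{-116} = \frac{- \frac{7}{2} + \left(-3 + 9\right)}{-116} = - \frac{- \frac{7}{2} + 6}{116} = \left(- \frac{1}{116}\right) \frac{5}{2} = - \frac{5}{232}$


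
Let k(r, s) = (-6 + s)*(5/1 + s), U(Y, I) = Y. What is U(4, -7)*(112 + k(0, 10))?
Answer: 688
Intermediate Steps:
k(r, s) = (-6 + s)*(5 + s) (k(r, s) = (-6 + s)*(5*1 + s) = (-6 + s)*(5 + s))
U(4, -7)*(112 + k(0, 10)) = 4*(112 + (-30 + 10² - 1*10)) = 4*(112 + (-30 + 100 - 10)) = 4*(112 + 60) = 4*172 = 688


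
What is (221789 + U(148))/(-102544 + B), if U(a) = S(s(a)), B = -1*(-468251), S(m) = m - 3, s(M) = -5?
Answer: 221781/365707 ≈ 0.60644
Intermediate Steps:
S(m) = -3 + m
B = 468251
U(a) = -8 (U(a) = -3 - 5 = -8)
(221789 + U(148))/(-102544 + B) = (221789 - 8)/(-102544 + 468251) = 221781/365707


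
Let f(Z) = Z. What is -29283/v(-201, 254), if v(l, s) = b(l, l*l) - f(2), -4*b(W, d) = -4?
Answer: 29283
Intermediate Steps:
b(W, d) = 1 (b(W, d) = -¼*(-4) = 1)
v(l, s) = -1 (v(l, s) = 1 - 1*2 = 1 - 2 = -1)
-29283/v(-201, 254) = -29283/(-1) = -29283*(-1) = 29283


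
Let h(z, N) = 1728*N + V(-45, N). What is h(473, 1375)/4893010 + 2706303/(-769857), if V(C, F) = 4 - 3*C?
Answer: -3804226799969/1255639333190 ≈ -3.0297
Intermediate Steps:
h(z, N) = 139 + 1728*N (h(z, N) = 1728*N + (4 - 3*(-45)) = 1728*N + (4 + 135) = 1728*N + 139 = 139 + 1728*N)
h(473, 1375)/4893010 + 2706303/(-769857) = (139 + 1728*1375)/4893010 + 2706303/(-769857) = (139 + 2376000)*(1/4893010) + 2706303*(-1/769857) = 2376139*(1/4893010) - 902101/256619 = 2376139/4893010 - 902101/256619 = -3804226799969/1255639333190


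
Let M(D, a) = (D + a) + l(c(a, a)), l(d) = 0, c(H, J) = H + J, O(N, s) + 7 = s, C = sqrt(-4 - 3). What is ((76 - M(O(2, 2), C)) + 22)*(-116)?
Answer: -11948 + 116*I*sqrt(7) ≈ -11948.0 + 306.91*I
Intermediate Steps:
C = I*sqrt(7) (C = sqrt(-7) = I*sqrt(7) ≈ 2.6458*I)
O(N, s) = -7 + s
M(D, a) = D + a (M(D, a) = (D + a) + 0 = D + a)
((76 - M(O(2, 2), C)) + 22)*(-116) = ((76 - ((-7 + 2) + I*sqrt(7))) + 22)*(-116) = ((76 - (-5 + I*sqrt(7))) + 22)*(-116) = ((76 + (5 - I*sqrt(7))) + 22)*(-116) = ((81 - I*sqrt(7)) + 22)*(-116) = (103 - I*sqrt(7))*(-116) = -11948 + 116*I*sqrt(7)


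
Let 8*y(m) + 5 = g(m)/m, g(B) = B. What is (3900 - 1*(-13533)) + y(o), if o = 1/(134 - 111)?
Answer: 34865/2 ≈ 17433.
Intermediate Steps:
o = 1/23 ≈ 0.043478
y(m) = -½ (y(m) = -5/8 + (m/m)/8 = -5/8 + (⅛)*1 = -5/8 + ⅛ = -½)
(3900 - 1*(-13533)) + y(o) = (3900 - 1*(-13533)) - ½ = (3900 + 13533) - ½ = 17433 - ½ = 34865/2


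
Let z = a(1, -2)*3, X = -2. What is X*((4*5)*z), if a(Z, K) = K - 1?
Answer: 360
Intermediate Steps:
a(Z, K) = -1 + K
z = -9 (z = (-1 - 2)*3 = -3*3 = -9)
X*((4*5)*z) = -2*4*5*(-9) = -40*(-9) = -2*(-180) = 360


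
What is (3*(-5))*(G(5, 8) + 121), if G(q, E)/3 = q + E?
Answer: -2400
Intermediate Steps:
G(q, E) = 3*E + 3*q (G(q, E) = 3*(q + E) = 3*(E + q) = 3*E + 3*q)
(3*(-5))*(G(5, 8) + 121) = (3*(-5))*((3*8 + 3*5) + 121) = -15*((24 + 15) + 121) = -15*(39 + 121) = -15*160 = -2400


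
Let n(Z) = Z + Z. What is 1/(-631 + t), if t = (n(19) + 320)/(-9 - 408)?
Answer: -417/263485 ≈ -0.0015826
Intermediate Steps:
n(Z) = 2*Z
t = -358/417 (t = (2*19 + 320)/(-9 - 408) = (38 + 320)/(-417) = 358*(-1/417) = -358/417 ≈ -0.85851)
1/(-631 + t) = 1/(-631 - 358/417) = 1/(-263485/417) = -417/263485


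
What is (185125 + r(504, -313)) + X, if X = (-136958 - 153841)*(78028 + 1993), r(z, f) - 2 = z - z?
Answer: -23269841652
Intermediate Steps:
r(z, f) = 2 (r(z, f) = 2 + (z - z) = 2 + 0 = 2)
X = -23270026779 (X = -290799*80021 = -23270026779)
(185125 + r(504, -313)) + X = (185125 + 2) - 23270026779 = 185127 - 23270026779 = -23269841652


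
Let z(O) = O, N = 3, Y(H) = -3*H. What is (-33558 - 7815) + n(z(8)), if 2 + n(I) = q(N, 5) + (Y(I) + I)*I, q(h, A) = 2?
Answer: -41501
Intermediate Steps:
n(I) = -2*I**2 (n(I) = -2 + (2 + (-3*I + I)*I) = -2 + (2 + (-2*I)*I) = -2 + (2 - 2*I**2) = -2*I**2)
(-33558 - 7815) + n(z(8)) = (-33558 - 7815) - 2*8**2 = -41373 - 2*64 = -41373 - 128 = -41501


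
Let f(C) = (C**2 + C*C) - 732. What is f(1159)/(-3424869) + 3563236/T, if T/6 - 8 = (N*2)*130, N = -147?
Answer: -152611930141/9347935302 ≈ -16.326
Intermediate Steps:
f(C) = -732 + 2*C**2 (f(C) = (C**2 + C**2) - 732 = 2*C**2 - 732 = -732 + 2*C**2)
T = -229272 (T = 48 + 6*(-147*2*130) = 48 + 6*(-294*130) = 48 + 6*(-38220) = 48 - 229320 = -229272)
f(1159)/(-3424869) + 3563236/T = (-732 + 2*1159**2)/(-3424869) + 3563236/(-229272) = (-732 + 2*1343281)*(-1/3424869) + 3563236*(-1/229272) = (-732 + 2686562)*(-1/3424869) - 890809/57318 = 2685830*(-1/3424869) - 890809/57318 = -383690/489267 - 890809/57318 = -152611930141/9347935302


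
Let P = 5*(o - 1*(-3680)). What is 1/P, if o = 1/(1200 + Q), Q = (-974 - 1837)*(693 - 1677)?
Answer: 2767224/50916921605 ≈ 5.4348e-5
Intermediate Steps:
Q = 2766024 (Q = -2811*(-984) = 2766024)
o = 1/2767224 (o = 1/(1200 + 2766024) = 1/2767224 ≈ 3.6137e-7)
P = 50916921605/2767224 (P = 5*(1/2767224 - 1*(-3680)) = 5*(1/2767224 + 3680) = 5*(10183384321/2767224) = 50916921605/2767224 ≈ 18400.)
1/P = 1/(50916921605/2767224) = 2767224/50916921605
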